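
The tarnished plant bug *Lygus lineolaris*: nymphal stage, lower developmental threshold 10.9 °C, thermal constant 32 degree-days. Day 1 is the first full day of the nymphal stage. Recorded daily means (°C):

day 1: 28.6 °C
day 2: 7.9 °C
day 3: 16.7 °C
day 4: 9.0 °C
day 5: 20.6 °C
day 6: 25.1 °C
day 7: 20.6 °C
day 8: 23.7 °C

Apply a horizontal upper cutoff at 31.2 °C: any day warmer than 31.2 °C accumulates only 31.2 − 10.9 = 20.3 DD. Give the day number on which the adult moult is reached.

Daily DD above 10.9 °C (capped at 20.3): 17.7, 0.0, 5.8, 0.0, 9.7, 14.2, 9.7, 12.8.
Cumulative: 17.7, 17.7, 23.5, 23.5, 33.2, 47.4, 57.1, 69.9.
The total first reaches 32 DD on day 5.

day 5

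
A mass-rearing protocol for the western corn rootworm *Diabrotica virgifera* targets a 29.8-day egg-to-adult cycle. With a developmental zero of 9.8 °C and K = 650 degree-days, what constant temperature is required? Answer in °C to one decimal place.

Required daily accumulation = 650 / 29.8 = 21.812 DD/day.
T = T_base + 21.812 = 9.8 + 21.812 = 31.612 ≈ 31.6 °C.

31.6 °C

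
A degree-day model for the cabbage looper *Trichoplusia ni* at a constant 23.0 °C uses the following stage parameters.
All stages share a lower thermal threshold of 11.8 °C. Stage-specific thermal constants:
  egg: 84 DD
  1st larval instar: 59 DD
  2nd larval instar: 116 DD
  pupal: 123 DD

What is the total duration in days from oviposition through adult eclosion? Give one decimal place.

34.1 days

Daily accumulation at 23.0 °C = 23.0 − 11.8 = 11.2 DD/day.
Total K = 84 + 59 + 116 + 123 = 382 DD.
Total duration = 382 / 11.2 = 34.107 ≈ 34.1 days.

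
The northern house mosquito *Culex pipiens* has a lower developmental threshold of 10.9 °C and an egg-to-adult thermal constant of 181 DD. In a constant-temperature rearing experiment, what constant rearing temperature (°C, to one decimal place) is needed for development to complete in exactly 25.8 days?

17.9 °C

Required daily accumulation = 181 / 25.8 = 7.016 DD/day.
T = T_base + 7.016 = 10.9 + 7.016 = 17.916 ≈ 17.9 °C.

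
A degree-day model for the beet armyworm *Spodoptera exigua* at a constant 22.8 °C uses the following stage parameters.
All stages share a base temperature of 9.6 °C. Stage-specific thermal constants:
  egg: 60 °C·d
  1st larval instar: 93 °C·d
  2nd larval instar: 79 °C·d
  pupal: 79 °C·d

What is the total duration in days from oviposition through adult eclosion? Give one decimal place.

Daily accumulation at 22.8 °C = 22.8 − 9.6 = 13.2 DD/day.
Total K = 60 + 93 + 79 + 79 = 311 DD.
Total duration = 311 / 13.2 = 23.561 ≈ 23.6 days.

23.6 days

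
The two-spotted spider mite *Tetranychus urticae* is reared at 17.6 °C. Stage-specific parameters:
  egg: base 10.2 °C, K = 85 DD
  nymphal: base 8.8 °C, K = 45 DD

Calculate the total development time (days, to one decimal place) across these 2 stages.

16.6 days

egg: 85 / (17.6 − 10.2) = 85 / 7.4 = 11.486 d.
nymphal: 45 / (17.6 − 8.8) = 45 / 8.8 = 5.114 d.
Sum = 16.600 ≈ 16.6 days.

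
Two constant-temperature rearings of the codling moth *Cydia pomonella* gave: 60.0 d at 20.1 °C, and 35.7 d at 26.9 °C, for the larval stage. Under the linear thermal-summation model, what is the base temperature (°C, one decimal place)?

Equal thermal constants: D₁(T₁ − T_b) = D₂(T₂ − T_b).
60.0·(20.1 − T_b) = 35.7·(26.9 − T_b)
T_b = (60.0·20.1 − 35.7·26.9) / (60.0 − 35.7) = 245.67 / 24.3 = 10.110 °C ≈ 10.1 °C.

10.1 °C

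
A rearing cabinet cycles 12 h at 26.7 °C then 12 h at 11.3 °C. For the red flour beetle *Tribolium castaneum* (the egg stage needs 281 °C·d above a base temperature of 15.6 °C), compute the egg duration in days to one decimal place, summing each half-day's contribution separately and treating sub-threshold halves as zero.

Day half: max(0, 26.7 − 15.6) × 0.5 = 11.1 × 0.5 = 5.55 DD.
Night half: max(0, 11.3 − 15.6) × 0.5 = 0.0 × 0.5 = 0.00 DD.
Per 24 h: 5.55 DD/day.
Duration = 281 / 5.55 = 50.631 ≈ 50.6 days.

50.6 days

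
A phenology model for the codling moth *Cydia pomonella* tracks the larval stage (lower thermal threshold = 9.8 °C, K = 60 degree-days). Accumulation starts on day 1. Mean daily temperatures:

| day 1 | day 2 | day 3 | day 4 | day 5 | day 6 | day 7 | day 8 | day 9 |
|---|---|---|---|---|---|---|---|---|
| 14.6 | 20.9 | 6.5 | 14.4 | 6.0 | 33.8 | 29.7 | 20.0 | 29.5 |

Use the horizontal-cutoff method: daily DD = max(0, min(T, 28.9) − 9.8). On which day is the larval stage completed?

Daily DD above 9.8 °C (capped at 19.1): 4.8, 11.1, 0.0, 4.6, 0.0, 19.1, 19.1, 10.2, 19.1.
Cumulative: 4.8, 15.9, 15.9, 20.5, 20.5, 39.6, 58.7, 68.9, 88.0.
The total first reaches 60 DD on day 8.

day 8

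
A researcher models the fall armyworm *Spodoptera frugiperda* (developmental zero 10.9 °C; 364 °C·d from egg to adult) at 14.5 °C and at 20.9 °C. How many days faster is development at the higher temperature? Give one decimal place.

64.7 days

At 14.5 °C: 364 / (14.5 − 10.9) = 364 / 3.6 = 101.111 d.
At 20.9 °C: 364 / (20.9 − 10.9) = 364 / 10.0 = 36.400 d.
Difference = |101.111 − 36.400| = 64.711 ≈ 64.7 days.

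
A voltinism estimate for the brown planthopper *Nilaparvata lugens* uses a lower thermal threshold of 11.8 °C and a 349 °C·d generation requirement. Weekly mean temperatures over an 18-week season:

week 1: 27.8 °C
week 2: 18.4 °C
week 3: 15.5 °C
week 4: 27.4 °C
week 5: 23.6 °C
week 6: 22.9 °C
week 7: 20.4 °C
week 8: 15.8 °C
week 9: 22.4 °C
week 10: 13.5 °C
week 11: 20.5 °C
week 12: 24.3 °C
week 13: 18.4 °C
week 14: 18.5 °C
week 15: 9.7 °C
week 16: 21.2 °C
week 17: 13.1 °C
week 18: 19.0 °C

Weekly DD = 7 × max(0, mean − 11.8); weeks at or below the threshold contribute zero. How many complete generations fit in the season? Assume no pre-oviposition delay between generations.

Weekly DD (7 × max(0, T̄ − 11.8)): 112.0, 46.2, 25.9, 109.2, 82.6, 77.7, 60.2, 28.0, 74.2, 11.9, 60.9, 87.5, 46.2, 46.9, 0.0, 65.8, 9.1, 50.4.
Season total = 994.7 DD.
Complete generations = ⌊994.7 / 349⌋ = 2.

2 generations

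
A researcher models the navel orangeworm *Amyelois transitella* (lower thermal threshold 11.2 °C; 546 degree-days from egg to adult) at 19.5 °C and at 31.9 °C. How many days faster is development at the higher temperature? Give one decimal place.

39.4 days

At 19.5 °C: 546 / (19.5 − 11.2) = 546 / 8.3 = 65.783 d.
At 31.9 °C: 546 / (31.9 − 11.2) = 546 / 20.7 = 26.377 d.
Difference = |65.783 − 26.377| = 39.406 ≈ 39.4 days.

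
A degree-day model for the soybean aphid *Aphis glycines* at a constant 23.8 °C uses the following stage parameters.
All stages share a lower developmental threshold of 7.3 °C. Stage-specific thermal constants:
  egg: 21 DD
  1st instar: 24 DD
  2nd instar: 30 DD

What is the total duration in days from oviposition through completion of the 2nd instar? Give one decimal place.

4.5 days

Daily accumulation at 23.8 °C = 23.8 − 7.3 = 16.5 DD/day.
Total K = 21 + 24 + 30 = 75 DD.
Total duration = 75 / 16.5 = 4.545 ≈ 4.5 days.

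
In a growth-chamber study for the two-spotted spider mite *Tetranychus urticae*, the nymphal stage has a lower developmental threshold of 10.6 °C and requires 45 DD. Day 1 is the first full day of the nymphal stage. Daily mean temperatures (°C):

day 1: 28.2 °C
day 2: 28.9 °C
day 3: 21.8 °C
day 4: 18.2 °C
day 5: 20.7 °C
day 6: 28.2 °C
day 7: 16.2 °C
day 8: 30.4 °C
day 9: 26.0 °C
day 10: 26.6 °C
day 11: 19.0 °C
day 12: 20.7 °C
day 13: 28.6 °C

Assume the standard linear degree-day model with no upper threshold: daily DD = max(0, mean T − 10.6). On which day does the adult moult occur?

day 3

Daily DD above 10.6 °C: 17.6, 18.3, 11.2, 7.6, 10.1, 17.6, 5.6, 19.8, 15.4, 16.0, 8.4, 10.1, 18.0.
Cumulative: 17.6, 35.9, 47.1, 54.7, 64.8, 82.4, 88.0, 107.8, 123.2, 139.2, 147.6, 157.7, 175.7.
The total first reaches 45 DD on day 3.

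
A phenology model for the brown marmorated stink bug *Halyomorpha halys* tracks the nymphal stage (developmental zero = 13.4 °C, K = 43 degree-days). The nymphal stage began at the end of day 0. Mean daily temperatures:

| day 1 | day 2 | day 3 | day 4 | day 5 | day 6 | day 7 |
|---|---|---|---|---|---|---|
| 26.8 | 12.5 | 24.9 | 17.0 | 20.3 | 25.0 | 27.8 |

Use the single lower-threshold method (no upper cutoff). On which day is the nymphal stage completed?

Daily DD above 13.4 °C: 13.4, 0.0, 11.5, 3.6, 6.9, 11.6, 14.4.
Cumulative: 13.4, 13.4, 24.9, 28.5, 35.4, 47.0, 61.4.
The total first reaches 43 DD on day 6.

day 6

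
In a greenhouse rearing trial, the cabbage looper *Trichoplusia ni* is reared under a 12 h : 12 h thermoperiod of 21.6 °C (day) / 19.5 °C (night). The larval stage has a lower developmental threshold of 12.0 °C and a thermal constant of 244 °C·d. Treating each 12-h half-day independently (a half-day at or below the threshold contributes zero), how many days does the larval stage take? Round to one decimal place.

Day half: max(0, 21.6 − 12.0) × 0.5 = 9.6 × 0.5 = 4.80 DD.
Night half: max(0, 19.5 − 12.0) × 0.5 = 7.5 × 0.5 = 3.75 DD.
Per 24 h: 8.55 DD/day.
Duration = 244 / 8.55 = 28.538 ≈ 28.5 days.

28.5 days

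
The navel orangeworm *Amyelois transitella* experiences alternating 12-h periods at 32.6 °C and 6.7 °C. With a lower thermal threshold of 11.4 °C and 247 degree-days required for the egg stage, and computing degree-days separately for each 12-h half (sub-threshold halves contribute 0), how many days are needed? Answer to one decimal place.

23.3 days

Day half: max(0, 32.6 − 11.4) × 0.5 = 21.2 × 0.5 = 10.60 DD.
Night half: max(0, 6.7 − 11.4) × 0.5 = 0.0 × 0.5 = 0.00 DD.
Per 24 h: 10.60 DD/day.
Duration = 247 / 10.60 = 23.302 ≈ 23.3 days.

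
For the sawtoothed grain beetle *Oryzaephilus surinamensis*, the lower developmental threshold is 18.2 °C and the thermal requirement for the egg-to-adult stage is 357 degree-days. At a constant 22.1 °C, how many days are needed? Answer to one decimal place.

91.5 days

Daily accumulation = 22.1 − 18.2 = 3.9 DD/day.
Duration = 357 / 3.9 = 91.538 ≈ 91.5 days.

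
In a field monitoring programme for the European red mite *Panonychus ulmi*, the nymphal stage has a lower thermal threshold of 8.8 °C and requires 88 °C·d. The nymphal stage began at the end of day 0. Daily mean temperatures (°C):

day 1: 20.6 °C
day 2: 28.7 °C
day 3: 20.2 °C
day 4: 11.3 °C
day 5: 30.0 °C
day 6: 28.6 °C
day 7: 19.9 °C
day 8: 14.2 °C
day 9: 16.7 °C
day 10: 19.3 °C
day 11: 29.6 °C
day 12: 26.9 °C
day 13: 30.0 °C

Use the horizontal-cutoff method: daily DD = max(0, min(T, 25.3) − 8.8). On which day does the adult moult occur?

Daily DD above 8.8 °C (capped at 16.5): 11.8, 16.5, 11.4, 2.5, 16.5, 16.5, 11.1, 5.4, 7.9, 10.5, 16.5, 16.5, 16.5.
Cumulative: 11.8, 28.3, 39.7, 42.2, 58.7, 75.2, 86.3, 91.7, 99.6, 110.1, 126.6, 143.1, 159.6.
The total first reaches 88 DD on day 8.

day 8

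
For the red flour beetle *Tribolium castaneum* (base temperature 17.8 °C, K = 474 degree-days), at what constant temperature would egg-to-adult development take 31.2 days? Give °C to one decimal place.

Required daily accumulation = 474 / 31.2 = 15.192 DD/day.
T = T_base + 15.192 = 17.8 + 15.192 = 32.992 ≈ 33.0 °C.

33.0 °C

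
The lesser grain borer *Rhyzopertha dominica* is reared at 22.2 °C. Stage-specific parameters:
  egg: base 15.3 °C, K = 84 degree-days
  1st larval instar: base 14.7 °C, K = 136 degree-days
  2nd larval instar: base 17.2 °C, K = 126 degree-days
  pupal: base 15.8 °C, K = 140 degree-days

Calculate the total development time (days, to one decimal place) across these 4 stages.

egg: 84 / (22.2 − 15.3) = 84 / 6.9 = 12.174 d.
1st larval instar: 136 / (22.2 − 14.7) = 136 / 7.5 = 18.133 d.
2nd larval instar: 126 / (22.2 − 17.2) = 126 / 5.0 = 25.200 d.
pupal: 140 / (22.2 − 15.8) = 140 / 6.4 = 21.875 d.
Sum = 77.382 ≈ 77.4 days.

77.4 days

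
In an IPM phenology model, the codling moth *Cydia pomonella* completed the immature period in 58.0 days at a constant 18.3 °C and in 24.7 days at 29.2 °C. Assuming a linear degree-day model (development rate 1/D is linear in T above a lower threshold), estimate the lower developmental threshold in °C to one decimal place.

Linear rate model ⇒ the product D·(T − T_b) is constant across temperatures.
58.0·(18.3 − T_b) = 24.7·(29.2 − T_b)
T_b = (58.0·18.3 − 24.7·29.2) / (58.0 − 24.7) = 340.16 / 33.3 = 10.215 °C ≈ 10.2 °C.

10.2 °C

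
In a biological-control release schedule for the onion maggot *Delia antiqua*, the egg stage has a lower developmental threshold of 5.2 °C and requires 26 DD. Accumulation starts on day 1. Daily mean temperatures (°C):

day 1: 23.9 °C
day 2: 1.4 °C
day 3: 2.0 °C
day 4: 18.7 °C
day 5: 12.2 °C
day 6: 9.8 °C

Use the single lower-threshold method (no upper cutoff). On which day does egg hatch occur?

day 4

Daily DD above 5.2 °C: 18.7, 0.0, 0.0, 13.5, 7.0, 4.6.
Cumulative: 18.7, 18.7, 18.7, 32.2, 39.2, 43.8.
The total first reaches 26 DD on day 4.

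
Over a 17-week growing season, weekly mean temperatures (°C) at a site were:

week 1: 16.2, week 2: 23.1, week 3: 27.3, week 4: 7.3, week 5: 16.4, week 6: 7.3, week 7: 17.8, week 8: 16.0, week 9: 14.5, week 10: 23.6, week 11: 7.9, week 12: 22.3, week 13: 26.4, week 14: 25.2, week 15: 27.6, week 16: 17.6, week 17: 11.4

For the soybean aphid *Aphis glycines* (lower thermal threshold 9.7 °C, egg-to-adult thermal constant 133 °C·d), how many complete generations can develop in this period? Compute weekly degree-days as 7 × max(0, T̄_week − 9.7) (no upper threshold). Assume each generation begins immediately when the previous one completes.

Weekly DD (7 × max(0, T̄ − 9.7)): 45.5, 93.8, 123.2, 0.0, 46.9, 0.0, 56.7, 44.1, 33.6, 97.3, 0.0, 88.2, 116.9, 108.5, 125.3, 55.3, 11.9.
Season total = 1047.2 DD.
Complete generations = ⌊1047.2 / 133⌋ = 7.

7 generations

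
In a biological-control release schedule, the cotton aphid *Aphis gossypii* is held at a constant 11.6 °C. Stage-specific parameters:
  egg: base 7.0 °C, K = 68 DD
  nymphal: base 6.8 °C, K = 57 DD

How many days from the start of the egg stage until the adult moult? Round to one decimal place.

egg: 68 / (11.6 − 7.0) = 68 / 4.6 = 14.783 d.
nymphal: 57 / (11.6 − 6.8) = 57 / 4.8 = 11.875 d.
Sum = 26.658 ≈ 26.7 days.

26.7 days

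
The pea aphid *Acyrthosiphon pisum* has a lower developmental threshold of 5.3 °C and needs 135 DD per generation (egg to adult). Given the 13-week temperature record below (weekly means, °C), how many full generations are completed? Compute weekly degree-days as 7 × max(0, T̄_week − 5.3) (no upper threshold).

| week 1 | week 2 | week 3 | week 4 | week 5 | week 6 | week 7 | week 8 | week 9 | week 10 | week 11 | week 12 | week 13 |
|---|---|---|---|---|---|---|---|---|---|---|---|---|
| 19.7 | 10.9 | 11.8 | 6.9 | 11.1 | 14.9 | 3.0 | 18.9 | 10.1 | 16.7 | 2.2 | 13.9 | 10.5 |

4 generations

Weekly DD (7 × max(0, T̄ − 5.3)): 100.8, 39.2, 45.5, 11.2, 40.6, 67.2, 0.0, 95.2, 33.6, 79.8, 0.0, 60.2, 36.4.
Season total = 609.7 DD.
Complete generations = ⌊609.7 / 135⌋ = 4.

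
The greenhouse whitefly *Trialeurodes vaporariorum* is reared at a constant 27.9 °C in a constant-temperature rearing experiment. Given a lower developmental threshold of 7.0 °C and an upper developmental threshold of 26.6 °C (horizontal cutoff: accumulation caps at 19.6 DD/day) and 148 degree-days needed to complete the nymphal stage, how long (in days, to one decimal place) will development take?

Temperature 27.9 °C exceeds the upper threshold, so daily accumulation caps at 26.6 − 7.0 = 19.6 DD/day.
Duration = 148 / 19.6 = 7.551 ≈ 7.6 days.

7.6 days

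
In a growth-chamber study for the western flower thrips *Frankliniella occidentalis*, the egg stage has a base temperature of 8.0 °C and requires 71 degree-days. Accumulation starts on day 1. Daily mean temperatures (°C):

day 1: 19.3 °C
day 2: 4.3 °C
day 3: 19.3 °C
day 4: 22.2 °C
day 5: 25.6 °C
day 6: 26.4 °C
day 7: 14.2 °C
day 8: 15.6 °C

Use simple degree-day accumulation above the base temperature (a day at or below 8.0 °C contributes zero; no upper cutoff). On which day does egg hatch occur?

day 6

Daily DD above 8.0 °C: 11.3, 0.0, 11.3, 14.2, 17.6, 18.4, 6.2, 7.6.
Cumulative: 11.3, 11.3, 22.6, 36.8, 54.4, 72.8, 79.0, 86.6.
The total first reaches 71 DD on day 6.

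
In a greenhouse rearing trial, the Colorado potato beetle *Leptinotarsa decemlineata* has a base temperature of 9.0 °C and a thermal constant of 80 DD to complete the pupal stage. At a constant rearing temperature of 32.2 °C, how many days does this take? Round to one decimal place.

Daily accumulation = 32.2 − 9.0 = 23.2 DD/day.
Duration = 80 / 23.2 = 3.448 ≈ 3.4 days.

3.4 days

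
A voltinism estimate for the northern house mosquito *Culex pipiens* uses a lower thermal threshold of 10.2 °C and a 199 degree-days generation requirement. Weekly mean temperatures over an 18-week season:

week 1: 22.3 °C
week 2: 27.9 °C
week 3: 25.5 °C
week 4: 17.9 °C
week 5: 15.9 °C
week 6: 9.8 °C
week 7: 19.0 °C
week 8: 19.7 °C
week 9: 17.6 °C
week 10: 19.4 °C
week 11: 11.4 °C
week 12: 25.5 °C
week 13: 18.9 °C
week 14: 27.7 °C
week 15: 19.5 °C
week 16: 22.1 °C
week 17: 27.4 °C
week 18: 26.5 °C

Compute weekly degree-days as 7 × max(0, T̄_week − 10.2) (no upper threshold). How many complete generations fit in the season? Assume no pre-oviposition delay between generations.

Weekly DD (7 × max(0, T̄ − 10.2)): 84.7, 123.9, 107.1, 53.9, 39.9, 0.0, 61.6, 66.5, 51.8, 64.4, 8.4, 107.1, 60.9, 122.5, 65.1, 83.3, 120.4, 114.1.
Season total = 1335.6 DD.
Complete generations = ⌊1335.6 / 199⌋ = 6.

6 generations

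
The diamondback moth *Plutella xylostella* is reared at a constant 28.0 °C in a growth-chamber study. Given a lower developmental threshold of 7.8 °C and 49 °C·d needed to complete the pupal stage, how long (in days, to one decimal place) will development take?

2.4 days

Daily accumulation = 28.0 − 7.8 = 20.2 DD/day.
Duration = 49 / 20.2 = 2.426 ≈ 2.4 days.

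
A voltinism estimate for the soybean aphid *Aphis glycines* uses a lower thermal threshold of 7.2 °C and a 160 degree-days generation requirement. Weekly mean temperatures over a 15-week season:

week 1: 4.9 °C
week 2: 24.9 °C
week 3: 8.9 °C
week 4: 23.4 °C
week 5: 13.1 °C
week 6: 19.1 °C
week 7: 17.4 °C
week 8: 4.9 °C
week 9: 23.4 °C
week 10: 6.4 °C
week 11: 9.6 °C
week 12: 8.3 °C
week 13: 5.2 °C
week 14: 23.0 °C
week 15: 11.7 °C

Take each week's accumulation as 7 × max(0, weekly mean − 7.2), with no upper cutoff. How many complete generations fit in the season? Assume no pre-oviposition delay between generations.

4 generations

Weekly DD (7 × max(0, T̄ − 7.2)): 0.0, 123.9, 11.9, 113.4, 41.3, 83.3, 71.4, 0.0, 113.4, 0.0, 16.8, 7.7, 0.0, 110.6, 31.5.
Season total = 725.2 DD.
Complete generations = ⌊725.2 / 160⌋ = 4.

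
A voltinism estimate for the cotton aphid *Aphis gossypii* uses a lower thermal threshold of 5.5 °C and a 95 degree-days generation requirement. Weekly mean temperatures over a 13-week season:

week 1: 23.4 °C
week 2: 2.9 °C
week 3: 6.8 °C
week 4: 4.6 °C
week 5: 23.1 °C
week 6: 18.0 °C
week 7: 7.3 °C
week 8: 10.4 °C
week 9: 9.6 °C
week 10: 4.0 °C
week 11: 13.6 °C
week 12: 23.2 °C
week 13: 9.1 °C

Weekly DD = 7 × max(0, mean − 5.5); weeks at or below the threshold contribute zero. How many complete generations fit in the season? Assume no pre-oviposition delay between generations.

6 generations

Weekly DD (7 × max(0, T̄ − 5.5)): 125.3, 0.0, 9.1, 0.0, 123.2, 87.5, 12.6, 34.3, 28.7, 0.0, 56.7, 123.9, 25.2.
Season total = 626.5 DD.
Complete generations = ⌊626.5 / 95⌋ = 6.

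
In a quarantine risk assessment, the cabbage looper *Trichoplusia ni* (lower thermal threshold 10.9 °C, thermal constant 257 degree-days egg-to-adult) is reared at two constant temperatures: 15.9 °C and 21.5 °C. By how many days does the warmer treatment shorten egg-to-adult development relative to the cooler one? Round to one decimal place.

At 15.9 °C: 257 / (15.9 − 10.9) = 257 / 5.0 = 51.400 d.
At 21.5 °C: 257 / (21.5 − 10.9) = 257 / 10.6 = 24.245 d.
Difference = |51.400 − 24.245| = 27.155 ≈ 27.2 days.

27.2 days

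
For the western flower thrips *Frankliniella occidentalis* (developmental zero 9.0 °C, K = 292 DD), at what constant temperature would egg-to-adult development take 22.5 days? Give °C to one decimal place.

22.0 °C

Required daily accumulation = 292 / 22.5 = 12.978 DD/day.
T = T_base + 12.978 = 9.0 + 12.978 = 21.978 ≈ 22.0 °C.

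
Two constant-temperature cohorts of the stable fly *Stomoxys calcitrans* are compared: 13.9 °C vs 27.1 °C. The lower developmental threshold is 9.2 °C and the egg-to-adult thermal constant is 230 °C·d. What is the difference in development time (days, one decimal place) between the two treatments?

At 13.9 °C: 230 / (13.9 − 9.2) = 230 / 4.7 = 48.936 d.
At 27.1 °C: 230 / (27.1 − 9.2) = 230 / 17.9 = 12.849 d.
Difference = |48.936 − 12.849| = 36.087 ≈ 36.1 days.

36.1 days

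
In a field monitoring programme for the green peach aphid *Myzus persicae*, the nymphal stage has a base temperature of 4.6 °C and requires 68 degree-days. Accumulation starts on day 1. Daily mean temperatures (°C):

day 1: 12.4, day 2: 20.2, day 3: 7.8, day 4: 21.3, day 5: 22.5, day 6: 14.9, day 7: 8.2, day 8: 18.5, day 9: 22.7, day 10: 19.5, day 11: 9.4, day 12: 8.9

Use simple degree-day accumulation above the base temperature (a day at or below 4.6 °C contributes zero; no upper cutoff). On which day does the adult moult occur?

Daily DD above 4.6 °C: 7.8, 15.6, 3.2, 16.7, 17.9, 10.3, 3.6, 13.9, 18.1, 14.9, 4.8, 4.3.
Cumulative: 7.8, 23.4, 26.6, 43.3, 61.2, 71.5, 75.1, 89.0, 107.1, 122.0, 126.8, 131.1.
The total first reaches 68 DD on day 6.

day 6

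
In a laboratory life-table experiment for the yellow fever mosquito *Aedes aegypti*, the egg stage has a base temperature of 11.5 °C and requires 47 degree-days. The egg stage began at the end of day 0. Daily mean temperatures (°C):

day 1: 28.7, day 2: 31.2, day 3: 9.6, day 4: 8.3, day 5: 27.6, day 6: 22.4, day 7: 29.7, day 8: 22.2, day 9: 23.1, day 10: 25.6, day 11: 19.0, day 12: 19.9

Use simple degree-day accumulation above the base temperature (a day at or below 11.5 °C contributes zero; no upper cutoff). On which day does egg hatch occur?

day 5

Daily DD above 11.5 °C: 17.2, 19.7, 0.0, 0.0, 16.1, 10.9, 18.2, 10.7, 11.6, 14.1, 7.5, 8.4.
Cumulative: 17.2, 36.9, 36.9, 36.9, 53.0, 63.9, 82.1, 92.8, 104.4, 118.5, 126.0, 134.4.
The total first reaches 47 DD on day 5.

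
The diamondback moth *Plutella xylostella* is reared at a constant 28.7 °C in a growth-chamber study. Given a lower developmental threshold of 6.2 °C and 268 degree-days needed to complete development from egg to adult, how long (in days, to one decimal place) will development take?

Daily accumulation = 28.7 − 6.2 = 22.5 DD/day.
Duration = 268 / 22.5 = 11.911 ≈ 11.9 days.

11.9 days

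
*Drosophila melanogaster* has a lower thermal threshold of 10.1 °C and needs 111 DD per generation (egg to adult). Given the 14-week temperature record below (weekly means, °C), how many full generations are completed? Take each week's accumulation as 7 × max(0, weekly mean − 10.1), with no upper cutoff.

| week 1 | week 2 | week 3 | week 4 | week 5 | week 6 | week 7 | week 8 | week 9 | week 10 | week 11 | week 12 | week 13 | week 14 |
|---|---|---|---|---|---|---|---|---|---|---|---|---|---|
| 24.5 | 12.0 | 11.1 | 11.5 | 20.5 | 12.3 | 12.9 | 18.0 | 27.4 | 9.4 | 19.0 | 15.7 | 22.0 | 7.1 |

5 generations

Weekly DD (7 × max(0, T̄ − 10.1)): 100.8, 13.3, 7.0, 9.8, 72.8, 15.4, 19.6, 55.3, 121.1, 0.0, 62.3, 39.2, 83.3, 0.0.
Season total = 599.9 DD.
Complete generations = ⌊599.9 / 111⌋ = 5.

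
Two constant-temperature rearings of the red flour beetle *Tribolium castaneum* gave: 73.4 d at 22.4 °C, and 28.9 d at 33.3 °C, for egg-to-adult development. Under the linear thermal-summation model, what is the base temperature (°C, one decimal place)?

15.3 °C

Equal thermal constants: D₁(T₁ − T_b) = D₂(T₂ − T_b).
73.4·(22.4 − T_b) = 28.9·(33.3 − T_b)
T_b = (73.4·22.4 − 28.9·33.3) / (73.4 − 28.9) = 681.79 / 44.5 = 15.321 °C ≈ 15.3 °C.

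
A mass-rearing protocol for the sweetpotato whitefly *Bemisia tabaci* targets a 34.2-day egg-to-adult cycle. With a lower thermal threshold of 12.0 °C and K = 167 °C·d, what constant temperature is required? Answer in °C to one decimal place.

Required daily accumulation = 167 / 34.2 = 4.883 DD/day.
T = T_base + 4.883 = 12.0 + 4.883 = 16.883 ≈ 16.9 °C.

16.9 °C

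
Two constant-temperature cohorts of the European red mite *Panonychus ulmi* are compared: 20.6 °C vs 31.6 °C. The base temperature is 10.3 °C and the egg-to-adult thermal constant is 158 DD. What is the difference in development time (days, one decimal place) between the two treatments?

At 20.6 °C: 158 / (20.6 − 10.3) = 158 / 10.3 = 15.340 d.
At 31.6 °C: 158 / (31.6 − 10.3) = 158 / 21.3 = 7.418 d.
Difference = |15.340 − 7.418| = 7.922 ≈ 7.9 days.

7.9 days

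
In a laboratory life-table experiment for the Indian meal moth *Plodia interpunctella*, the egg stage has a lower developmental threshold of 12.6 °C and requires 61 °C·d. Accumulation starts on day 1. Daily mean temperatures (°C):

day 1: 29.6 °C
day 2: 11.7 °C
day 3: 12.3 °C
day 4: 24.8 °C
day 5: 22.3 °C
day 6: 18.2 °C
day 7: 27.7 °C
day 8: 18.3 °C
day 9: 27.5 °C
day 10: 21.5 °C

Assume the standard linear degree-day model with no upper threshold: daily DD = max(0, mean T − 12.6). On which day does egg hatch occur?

day 8

Daily DD above 12.6 °C: 17.0, 0.0, 0.0, 12.2, 9.7, 5.6, 15.1, 5.7, 14.9, 8.9.
Cumulative: 17.0, 17.0, 17.0, 29.2, 38.9, 44.5, 59.6, 65.3, 80.2, 89.1.
The total first reaches 61 DD on day 8.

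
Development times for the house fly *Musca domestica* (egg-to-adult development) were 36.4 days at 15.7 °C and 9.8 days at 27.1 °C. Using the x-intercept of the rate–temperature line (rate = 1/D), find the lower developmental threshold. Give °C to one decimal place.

11.5 °C

Equal thermal constants: D₁(T₁ − T_b) = D₂(T₂ − T_b).
36.4·(15.7 − T_b) = 9.8·(27.1 − T_b)
T_b = (36.4·15.7 − 9.8·27.1) / (36.4 − 9.8) = 305.90 / 26.6 = 11.500 °C ≈ 11.5 °C.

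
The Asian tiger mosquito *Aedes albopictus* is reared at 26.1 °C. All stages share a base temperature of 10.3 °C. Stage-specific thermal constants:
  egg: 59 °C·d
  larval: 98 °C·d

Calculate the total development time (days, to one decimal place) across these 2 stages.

Daily accumulation at 26.1 °C = 26.1 − 10.3 = 15.8 DD/day.
Total K = 59 + 98 = 157 DD.
Total duration = 157 / 15.8 = 9.937 ≈ 9.9 days.

9.9 days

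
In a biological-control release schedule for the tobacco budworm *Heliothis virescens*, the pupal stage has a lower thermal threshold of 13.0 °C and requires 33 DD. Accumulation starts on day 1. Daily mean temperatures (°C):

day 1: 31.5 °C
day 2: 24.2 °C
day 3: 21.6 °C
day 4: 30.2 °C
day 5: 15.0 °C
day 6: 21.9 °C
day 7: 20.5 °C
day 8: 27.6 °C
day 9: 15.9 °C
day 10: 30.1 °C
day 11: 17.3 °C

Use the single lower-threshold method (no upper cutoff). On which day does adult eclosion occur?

Daily DD above 13.0 °C: 18.5, 11.2, 8.6, 17.2, 2.0, 8.9, 7.5, 14.6, 2.9, 17.1, 4.3.
Cumulative: 18.5, 29.7, 38.3, 55.5, 57.5, 66.4, 73.9, 88.5, 91.4, 108.5, 112.8.
The total first reaches 33 DD on day 3.

day 3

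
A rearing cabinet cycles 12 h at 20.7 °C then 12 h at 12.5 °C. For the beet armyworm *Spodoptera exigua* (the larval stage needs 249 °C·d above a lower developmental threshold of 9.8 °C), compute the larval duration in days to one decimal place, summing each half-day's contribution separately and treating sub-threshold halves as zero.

Day half: max(0, 20.7 − 9.8) × 0.5 = 10.9 × 0.5 = 5.45 DD.
Night half: max(0, 12.5 − 9.8) × 0.5 = 2.7 × 0.5 = 1.35 DD.
Per 24 h: 6.80 DD/day.
Duration = 249 / 6.80 = 36.618 ≈ 36.6 days.

36.6 days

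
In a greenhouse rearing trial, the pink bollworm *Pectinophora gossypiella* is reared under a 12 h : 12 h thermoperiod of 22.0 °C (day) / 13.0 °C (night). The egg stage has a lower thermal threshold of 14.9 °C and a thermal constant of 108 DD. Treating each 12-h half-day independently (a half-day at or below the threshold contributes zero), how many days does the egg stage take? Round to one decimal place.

30.4 days

Day half: max(0, 22.0 − 14.9) × 0.5 = 7.1 × 0.5 = 3.55 DD.
Night half: max(0, 13.0 − 14.9) × 0.5 = 0.0 × 0.5 = 0.00 DD.
Per 24 h: 3.55 DD/day.
Duration = 108 / 3.55 = 30.423 ≈ 30.4 days.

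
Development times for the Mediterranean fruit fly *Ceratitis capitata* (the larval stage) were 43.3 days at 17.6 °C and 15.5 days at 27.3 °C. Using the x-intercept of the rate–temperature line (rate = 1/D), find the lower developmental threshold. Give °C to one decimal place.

Equal thermal constants: D₁(T₁ − T_b) = D₂(T₂ − T_b).
43.3·(17.6 − T_b) = 15.5·(27.3 − T_b)
T_b = (43.3·17.6 − 15.5·27.3) / (43.3 − 15.5) = 338.93 / 27.8 = 12.192 °C ≈ 12.2 °C.

12.2 °C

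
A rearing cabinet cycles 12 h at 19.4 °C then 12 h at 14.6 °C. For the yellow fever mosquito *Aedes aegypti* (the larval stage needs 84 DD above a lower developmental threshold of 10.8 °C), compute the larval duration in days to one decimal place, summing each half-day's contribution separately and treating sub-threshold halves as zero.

13.5 days

Day half: max(0, 19.4 − 10.8) × 0.5 = 8.6 × 0.5 = 4.30 DD.
Night half: max(0, 14.6 − 10.8) × 0.5 = 3.8 × 0.5 = 1.90 DD.
Per 24 h: 6.20 DD/day.
Duration = 84 / 6.20 = 13.548 ≈ 13.5 days.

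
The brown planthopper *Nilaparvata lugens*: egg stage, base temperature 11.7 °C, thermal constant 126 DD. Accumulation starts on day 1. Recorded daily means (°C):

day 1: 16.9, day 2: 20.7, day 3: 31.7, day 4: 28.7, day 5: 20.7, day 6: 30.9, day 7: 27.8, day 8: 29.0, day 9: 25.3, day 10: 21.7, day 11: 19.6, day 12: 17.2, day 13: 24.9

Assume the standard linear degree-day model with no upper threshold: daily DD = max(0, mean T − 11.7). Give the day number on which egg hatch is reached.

Daily DD above 11.7 °C: 5.2, 9.0, 20.0, 17.0, 9.0, 19.2, 16.1, 17.3, 13.6, 10.0, 7.9, 5.5, 13.2.
Cumulative: 5.2, 14.2, 34.2, 51.2, 60.2, 79.4, 95.5, 112.8, 126.4, 136.4, 144.3, 149.8, 163.0.
The total first reaches 126 DD on day 9.

day 9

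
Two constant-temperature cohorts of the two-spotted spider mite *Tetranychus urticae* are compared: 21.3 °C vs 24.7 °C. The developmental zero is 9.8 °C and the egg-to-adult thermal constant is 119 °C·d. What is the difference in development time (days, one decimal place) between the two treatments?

At 21.3 °C: 119 / (21.3 − 9.8) = 119 / 11.5 = 10.348 d.
At 24.7 °C: 119 / (24.7 − 9.8) = 119 / 14.9 = 7.987 d.
Difference = |10.348 − 7.987| = 2.361 ≈ 2.4 days.

2.4 days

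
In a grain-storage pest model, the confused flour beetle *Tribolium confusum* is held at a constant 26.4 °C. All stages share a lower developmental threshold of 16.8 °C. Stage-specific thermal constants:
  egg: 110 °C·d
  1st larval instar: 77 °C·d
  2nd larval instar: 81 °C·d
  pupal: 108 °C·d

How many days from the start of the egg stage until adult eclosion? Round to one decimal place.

Daily accumulation at 26.4 °C = 26.4 − 16.8 = 9.6 DD/day.
Total K = 110 + 77 + 81 + 108 = 376 DD.
Total duration = 376 / 9.6 = 39.167 ≈ 39.2 days.

39.2 days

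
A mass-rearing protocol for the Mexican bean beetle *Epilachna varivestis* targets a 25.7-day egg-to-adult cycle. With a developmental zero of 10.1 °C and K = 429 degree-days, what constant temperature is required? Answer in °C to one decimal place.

Required daily accumulation = 429 / 25.7 = 16.693 DD/day.
T = T_base + 16.693 = 10.1 + 16.693 = 26.793 ≈ 26.8 °C.

26.8 °C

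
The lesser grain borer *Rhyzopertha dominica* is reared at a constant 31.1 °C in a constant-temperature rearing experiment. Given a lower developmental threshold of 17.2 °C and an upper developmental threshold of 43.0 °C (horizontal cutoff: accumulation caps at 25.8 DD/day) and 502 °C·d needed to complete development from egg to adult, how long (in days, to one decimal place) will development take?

Daily accumulation = 31.1 − 17.2 = 13.9 DD/day.
Duration = 502 / 13.9 = 36.115 ≈ 36.1 days.

36.1 days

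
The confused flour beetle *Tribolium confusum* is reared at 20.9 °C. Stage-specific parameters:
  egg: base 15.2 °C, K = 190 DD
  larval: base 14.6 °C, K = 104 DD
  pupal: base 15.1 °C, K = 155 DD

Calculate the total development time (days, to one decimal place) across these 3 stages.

egg: 190 / (20.9 − 15.2) = 190 / 5.7 = 33.333 d.
larval: 104 / (20.9 − 14.6) = 104 / 6.3 = 16.508 d.
pupal: 155 / (20.9 − 15.1) = 155 / 5.8 = 26.724 d.
Sum = 76.565 ≈ 76.6 days.

76.6 days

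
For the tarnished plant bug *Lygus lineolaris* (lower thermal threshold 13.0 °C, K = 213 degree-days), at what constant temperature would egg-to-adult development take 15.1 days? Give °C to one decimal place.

Required daily accumulation = 213 / 15.1 = 14.106 DD/day.
T = T_base + 14.106 = 13.0 + 14.106 = 27.106 ≈ 27.1 °C.

27.1 °C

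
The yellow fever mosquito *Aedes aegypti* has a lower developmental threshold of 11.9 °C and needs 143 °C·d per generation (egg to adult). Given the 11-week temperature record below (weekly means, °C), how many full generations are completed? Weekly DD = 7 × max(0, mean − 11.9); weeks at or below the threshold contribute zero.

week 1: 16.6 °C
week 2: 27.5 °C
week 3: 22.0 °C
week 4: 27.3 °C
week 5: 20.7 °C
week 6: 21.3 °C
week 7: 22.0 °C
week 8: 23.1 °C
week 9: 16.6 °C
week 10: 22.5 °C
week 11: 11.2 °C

4 generations

Weekly DD (7 × max(0, T̄ − 11.9)): 32.9, 109.2, 70.7, 107.8, 61.6, 65.8, 70.7, 78.4, 32.9, 74.2, 0.0.
Season total = 704.2 DD.
Complete generations = ⌊704.2 / 143⌋ = 4.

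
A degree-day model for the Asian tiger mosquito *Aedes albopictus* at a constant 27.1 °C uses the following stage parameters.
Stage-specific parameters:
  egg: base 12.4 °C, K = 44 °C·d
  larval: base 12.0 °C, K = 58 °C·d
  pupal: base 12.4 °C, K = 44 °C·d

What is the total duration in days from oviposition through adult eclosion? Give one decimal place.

9.8 days

egg: 44 / (27.1 − 12.4) = 44 / 14.7 = 2.993 d.
larval: 58 / (27.1 − 12.0) = 58 / 15.1 = 3.841 d.
pupal: 44 / (27.1 − 12.4) = 44 / 14.7 = 2.993 d.
Sum = 9.827 ≈ 9.8 days.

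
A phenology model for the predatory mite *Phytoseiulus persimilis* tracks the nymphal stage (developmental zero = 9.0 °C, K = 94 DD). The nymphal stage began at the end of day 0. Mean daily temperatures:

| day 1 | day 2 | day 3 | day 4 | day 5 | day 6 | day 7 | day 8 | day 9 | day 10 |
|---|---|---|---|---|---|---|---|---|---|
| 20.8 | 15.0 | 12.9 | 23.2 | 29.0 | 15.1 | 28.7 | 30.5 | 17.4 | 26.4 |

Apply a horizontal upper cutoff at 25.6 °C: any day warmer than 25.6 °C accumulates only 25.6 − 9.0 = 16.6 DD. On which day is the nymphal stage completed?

day 9

Daily DD above 9.0 °C (capped at 16.6): 11.8, 6.0, 3.9, 14.2, 16.6, 6.1, 16.6, 16.6, 8.4, 16.6.
Cumulative: 11.8, 17.8, 21.7, 35.9, 52.5, 58.6, 75.2, 91.8, 100.2, 116.8.
The total first reaches 94 DD on day 9.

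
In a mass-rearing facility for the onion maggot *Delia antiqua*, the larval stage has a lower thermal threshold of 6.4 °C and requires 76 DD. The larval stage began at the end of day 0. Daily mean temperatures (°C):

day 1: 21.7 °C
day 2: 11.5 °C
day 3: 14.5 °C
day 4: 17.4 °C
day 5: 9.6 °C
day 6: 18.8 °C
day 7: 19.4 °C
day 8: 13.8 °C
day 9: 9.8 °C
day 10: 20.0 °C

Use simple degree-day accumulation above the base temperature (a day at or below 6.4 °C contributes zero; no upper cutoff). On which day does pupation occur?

Daily DD above 6.4 °C: 15.3, 5.1, 8.1, 11.0, 3.2, 12.4, 13.0, 7.4, 3.4, 13.6.
Cumulative: 15.3, 20.4, 28.5, 39.5, 42.7, 55.1, 68.1, 75.5, 78.9, 92.5.
The total first reaches 76 DD on day 9.

day 9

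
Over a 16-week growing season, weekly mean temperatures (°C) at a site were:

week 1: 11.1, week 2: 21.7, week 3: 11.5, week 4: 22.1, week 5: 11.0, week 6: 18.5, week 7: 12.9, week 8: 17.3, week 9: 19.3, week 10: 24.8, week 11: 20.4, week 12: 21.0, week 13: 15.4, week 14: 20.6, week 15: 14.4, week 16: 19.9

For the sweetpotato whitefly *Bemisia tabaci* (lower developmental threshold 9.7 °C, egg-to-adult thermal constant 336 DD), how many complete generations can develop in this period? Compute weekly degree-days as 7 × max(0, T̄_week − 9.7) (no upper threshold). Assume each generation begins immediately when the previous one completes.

2 generations

Weekly DD (7 × max(0, T̄ − 9.7)): 9.8, 84.0, 12.6, 86.8, 9.1, 61.6, 22.4, 53.2, 67.2, 105.7, 74.9, 79.1, 39.9, 76.3, 32.9, 71.4.
Season total = 886.9 DD.
Complete generations = ⌊886.9 / 336⌋ = 2.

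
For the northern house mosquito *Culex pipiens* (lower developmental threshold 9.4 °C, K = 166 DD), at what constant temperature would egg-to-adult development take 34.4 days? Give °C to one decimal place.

Required daily accumulation = 166 / 34.4 = 4.826 DD/day.
T = T_base + 4.826 = 9.4 + 4.826 = 14.226 ≈ 14.2 °C.

14.2 °C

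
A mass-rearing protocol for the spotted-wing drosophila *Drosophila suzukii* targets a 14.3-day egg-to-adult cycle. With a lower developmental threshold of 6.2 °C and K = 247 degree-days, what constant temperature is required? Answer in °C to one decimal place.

Required daily accumulation = 247 / 14.3 = 17.273 DD/day.
T = T_base + 17.273 = 6.2 + 17.273 = 23.473 ≈ 23.5 °C.

23.5 °C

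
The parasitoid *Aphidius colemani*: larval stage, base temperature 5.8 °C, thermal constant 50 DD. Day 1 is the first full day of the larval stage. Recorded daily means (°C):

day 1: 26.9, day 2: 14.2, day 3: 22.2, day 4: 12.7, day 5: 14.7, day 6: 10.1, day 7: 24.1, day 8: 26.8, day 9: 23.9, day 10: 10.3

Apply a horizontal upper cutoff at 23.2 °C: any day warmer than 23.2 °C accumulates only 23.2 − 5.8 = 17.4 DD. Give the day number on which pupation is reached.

Daily DD above 5.8 °C (capped at 17.4): 17.4, 8.4, 16.4, 6.9, 8.9, 4.3, 17.4, 17.4, 17.4, 4.5.
Cumulative: 17.4, 25.8, 42.2, 49.1, 58.0, 62.3, 79.7, 97.1, 114.5, 119.0.
The total first reaches 50 DD on day 5.

day 5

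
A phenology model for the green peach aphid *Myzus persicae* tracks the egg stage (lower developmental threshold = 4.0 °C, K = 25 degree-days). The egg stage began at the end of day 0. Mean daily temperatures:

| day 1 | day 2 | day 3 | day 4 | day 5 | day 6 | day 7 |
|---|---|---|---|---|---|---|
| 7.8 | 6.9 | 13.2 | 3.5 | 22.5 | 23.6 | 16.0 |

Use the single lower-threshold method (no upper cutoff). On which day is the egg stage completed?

Daily DD above 4.0 °C: 3.8, 2.9, 9.2, 0.0, 18.5, 19.6, 12.0.
Cumulative: 3.8, 6.7, 15.9, 15.9, 34.4, 54.0, 66.0.
The total first reaches 25 DD on day 5.

day 5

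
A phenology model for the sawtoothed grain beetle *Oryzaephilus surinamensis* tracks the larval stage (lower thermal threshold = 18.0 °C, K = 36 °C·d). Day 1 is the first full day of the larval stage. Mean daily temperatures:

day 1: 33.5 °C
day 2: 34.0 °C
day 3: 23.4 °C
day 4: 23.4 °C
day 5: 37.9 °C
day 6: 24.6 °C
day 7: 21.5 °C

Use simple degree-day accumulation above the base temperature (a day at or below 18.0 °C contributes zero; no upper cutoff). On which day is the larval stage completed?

Daily DD above 18.0 °C: 15.5, 16.0, 5.4, 5.4, 19.9, 6.6, 3.5.
Cumulative: 15.5, 31.5, 36.9, 42.3, 62.2, 68.8, 72.3.
The total first reaches 36 DD on day 3.

day 3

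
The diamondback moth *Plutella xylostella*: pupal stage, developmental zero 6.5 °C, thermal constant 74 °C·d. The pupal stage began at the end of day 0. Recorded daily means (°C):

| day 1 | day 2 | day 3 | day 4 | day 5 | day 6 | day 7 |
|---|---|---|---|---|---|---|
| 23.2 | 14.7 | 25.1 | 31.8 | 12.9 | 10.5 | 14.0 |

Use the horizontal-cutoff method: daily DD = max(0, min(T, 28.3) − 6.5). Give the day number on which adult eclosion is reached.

Daily DD above 6.5 °C (capped at 21.8): 16.7, 8.2, 18.6, 21.8, 6.4, 4.0, 7.5.
Cumulative: 16.7, 24.9, 43.5, 65.3, 71.7, 75.7, 83.2.
The total first reaches 74 DD on day 6.

day 6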